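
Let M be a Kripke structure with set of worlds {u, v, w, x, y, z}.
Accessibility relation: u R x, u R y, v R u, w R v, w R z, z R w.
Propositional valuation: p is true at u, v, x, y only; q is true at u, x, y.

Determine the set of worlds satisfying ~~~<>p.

x, y, z

Let φ = ~~~<>p. Evaluate φ at each world:
  u (successors {x, y}): φ is false.
  v (successors {u}): φ is false.
  w (successors {v, z}): φ is false.
  x (successors ∅): φ is true.
  y (successors ∅): φ is true.
  z (successors {w}): φ is true.
For instance, at w:
  At w: ~~<>p is true, so ~~~<>p is false.
    At w: ~<>p is false, so ~~<>p is true.
      At w: <>p is true, so ~<>p is false.
Satisfying worlds: {x, y, z}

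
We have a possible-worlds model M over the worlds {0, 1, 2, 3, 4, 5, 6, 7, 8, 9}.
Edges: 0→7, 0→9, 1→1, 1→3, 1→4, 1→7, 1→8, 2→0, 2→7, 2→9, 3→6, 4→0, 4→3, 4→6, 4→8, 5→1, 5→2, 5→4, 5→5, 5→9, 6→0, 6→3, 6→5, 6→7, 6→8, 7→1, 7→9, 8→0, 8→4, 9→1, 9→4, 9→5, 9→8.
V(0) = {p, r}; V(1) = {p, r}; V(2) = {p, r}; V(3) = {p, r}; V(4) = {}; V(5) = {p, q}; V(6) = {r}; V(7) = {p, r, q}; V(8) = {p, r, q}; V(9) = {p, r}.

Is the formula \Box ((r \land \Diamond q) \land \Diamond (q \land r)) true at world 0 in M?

At 0: \Box ((r \land \Diamond q) \land \Diamond (q \land r)) requires (r \land \Diamond q) \land \Diamond (q \land r) at every successor {7, 9}.
  (r \land \Diamond q) \land \Diamond (q \land r) fails at 7, so \Box ((r \land \Diamond q) \land \Diamond (q \land r)) is false at 0.
    At 7: r \land \Diamond q is false, \Diamond (q \land r) is false, so (r \land \Diamond q) \land \Diamond (q \land r) is false.
      At 7: r is true, \Diamond q is false, so r \land \Diamond q is false.
      At 7: \Diamond (q \land r) requires q \land r at some successor in {1, 9}.
        At 1: q \land r is false.
        At 9: q \land r is false.
      So \Diamond (q \land r) is false at 7.

No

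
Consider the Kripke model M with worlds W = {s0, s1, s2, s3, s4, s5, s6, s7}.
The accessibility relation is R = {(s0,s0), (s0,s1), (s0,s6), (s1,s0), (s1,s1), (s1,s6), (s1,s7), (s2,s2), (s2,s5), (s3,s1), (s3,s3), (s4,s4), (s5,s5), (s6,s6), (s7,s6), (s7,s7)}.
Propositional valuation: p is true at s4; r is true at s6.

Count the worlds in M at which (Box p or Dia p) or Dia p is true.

Let φ = (Box p or Dia p) or Dia p. Evaluate φ at each world:
  s0 (successors {s0, s1, s6}): φ is false.
  s1 (successors {s0, s1, s6, s7}): φ is false.
  s2 (successors {s2, s5}): φ is false.
  s3 (successors {s1, s3}): φ is false.
  s4 (successors {s4}): φ is true.
  s5 (successors {s5}): φ is false.
  s6 (successors {s6}): φ is false.
  s7 (successors {s6, s7}): φ is false.
For instance, at s3:
  At s3: Box p or Dia p is false, Dia p is false, so (Box p or Dia p) or Dia p is false.
    At s3: Box p is false, Dia p is false, so Box p or Dia p is false.
      At s3: Box p requires p at every successor {s1, s3}.
        p fails at s1, so Box p is false at s3.
      At s3: Dia p requires p at some successor in {s1, s3}.
        At s1: p is false.
        At s3: p is false.
      So Dia p is false at s3.
    At s3: Dia p requires p at some successor in {s1, s3}.
      At s1: p is false.
      At s3: p is false.
    So Dia p is false at s3.
Satisfying worlds: {s4}

1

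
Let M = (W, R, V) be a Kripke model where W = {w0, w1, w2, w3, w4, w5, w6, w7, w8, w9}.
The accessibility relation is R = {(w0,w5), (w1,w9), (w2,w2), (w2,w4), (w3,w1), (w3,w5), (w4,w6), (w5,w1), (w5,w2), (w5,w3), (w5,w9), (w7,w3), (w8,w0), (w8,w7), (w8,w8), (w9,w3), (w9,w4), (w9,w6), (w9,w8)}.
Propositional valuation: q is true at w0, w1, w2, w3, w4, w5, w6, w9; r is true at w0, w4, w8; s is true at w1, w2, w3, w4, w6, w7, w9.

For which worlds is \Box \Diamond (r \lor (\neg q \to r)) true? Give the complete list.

Recall that \Box ψ holds at a world iff ψ holds at every accessible world, and \Diamond ψ holds iff ψ holds at some accessible world.
Let φ = \Box \Diamond (r \lor (\neg q \to r)). Evaluate φ at each world:
  w0 (successors {w5}): φ is true.
  w1 (successors {w9}): φ is true.
  w2 (successors {w2, w4}): φ is true.
  w3 (successors {w1, w5}): φ is true.
  w4 (successors {w6}): φ is false.
  w5 (successors {w1, w2, w3, w9}): φ is true.
  w6 (successors ∅): φ is true.
  w7 (successors {w3}): φ is true.
  w8 (successors {w0, w7, w8}): φ is true.
  w9 (successors {w3, w4, w6, w8}): φ is false.
For instance, at w4:
  At w4: \Box \Diamond (r \lor (\neg q \to r)) requires \Diamond (r \lor (\neg q \to r)) at every successor {w6}.
    \Diamond (r \lor (\neg q \to r)) fails at w6, so \Box \Diamond (r \lor (\neg q \to r)) is false at w4.
      At w6: no accessible worlds, so \Diamond (r \lor (\neg q \to r)) is false.
Satisfying worlds: {w0, w1, w2, w3, w5, w6, w7, w8}

w0, w1, w2, w3, w5, w6, w7, w8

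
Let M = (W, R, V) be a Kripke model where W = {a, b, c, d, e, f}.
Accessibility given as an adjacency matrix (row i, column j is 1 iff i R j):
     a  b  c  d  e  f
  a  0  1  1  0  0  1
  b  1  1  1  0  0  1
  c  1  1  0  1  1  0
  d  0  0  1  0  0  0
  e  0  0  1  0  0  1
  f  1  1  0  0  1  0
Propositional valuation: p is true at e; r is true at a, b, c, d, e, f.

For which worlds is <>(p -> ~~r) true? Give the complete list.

Let φ = <>(p -> ~~r). Evaluate φ at each world:
  a (successors {b, c, f}): φ is true.
  b (successors {a, b, c, f}): φ is true.
  c (successors {a, b, d, e}): φ is true.
  d (successors {c}): φ is true.
  e (successors {c, f}): φ is true.
  f (successors {a, b, e}): φ is true.
For instance, at f:
  At f: <>(p -> ~~r) requires p -> ~~r at some successor in {a, b, e}.
    p -> ~~r holds at a, so <>(p -> ~~r) is true at f.
Satisfying worlds: {a, b, c, d, e, f}

a, b, c, d, e, f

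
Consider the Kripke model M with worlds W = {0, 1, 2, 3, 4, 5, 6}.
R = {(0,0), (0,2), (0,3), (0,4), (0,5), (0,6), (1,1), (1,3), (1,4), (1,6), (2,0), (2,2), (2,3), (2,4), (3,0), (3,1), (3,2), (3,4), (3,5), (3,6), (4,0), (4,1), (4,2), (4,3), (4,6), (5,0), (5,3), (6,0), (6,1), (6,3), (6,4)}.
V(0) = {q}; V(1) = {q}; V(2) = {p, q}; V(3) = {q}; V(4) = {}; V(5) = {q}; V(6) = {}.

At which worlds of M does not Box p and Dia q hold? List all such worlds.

Let φ = not Box p and Dia q. Evaluate φ at each world:
  0 (successors {0, 2, 3, 4, 5, 6}): φ is true.
  1 (successors {1, 3, 4, 6}): φ is true.
  2 (successors {0, 2, 3, 4}): φ is true.
  3 (successors {0, 1, 2, 4, 5, 6}): φ is true.
  4 (successors {0, 1, 2, 3, 6}): φ is true.
  5 (successors {0, 3}): φ is true.
  6 (successors {0, 1, 3, 4}): φ is true.
For instance, at 6:
  At 6: not Box p is true, Dia q is true, so not Box p and Dia q is true.
    At 6: Box p is false, so not Box p is true.
      At 6: Box p requires p at every successor {0, 1, 3, 4}.
        p fails at 0, so Box p is false at 6.
    At 6: Dia q requires q at some successor in {0, 1, 3, 4}.
      q holds at 0, so Dia q is true at 6.
Satisfying worlds: {0, 1, 2, 3, 4, 5, 6}

0, 1, 2, 3, 4, 5, 6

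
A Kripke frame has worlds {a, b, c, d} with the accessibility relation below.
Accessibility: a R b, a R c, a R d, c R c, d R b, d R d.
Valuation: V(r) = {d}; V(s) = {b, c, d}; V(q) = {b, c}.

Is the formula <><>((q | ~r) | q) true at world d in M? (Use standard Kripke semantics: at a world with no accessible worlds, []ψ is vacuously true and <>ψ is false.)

Recall that <>ψ holds at a world iff ψ holds at some accessible world.
At d: <><>((q | ~r) | q) requires <>((q | ~r) | q) at some successor in {b, d}.
  <>((q | ~r) | q) holds at d, so <><>((q | ~r) | q) is true at d.
    At d: <>((q | ~r) | q) requires (q | ~r) | q at some successor in {b, d}.
      (q | ~r) | q holds at b, so <>((q | ~r) | q) is true at d.

Yes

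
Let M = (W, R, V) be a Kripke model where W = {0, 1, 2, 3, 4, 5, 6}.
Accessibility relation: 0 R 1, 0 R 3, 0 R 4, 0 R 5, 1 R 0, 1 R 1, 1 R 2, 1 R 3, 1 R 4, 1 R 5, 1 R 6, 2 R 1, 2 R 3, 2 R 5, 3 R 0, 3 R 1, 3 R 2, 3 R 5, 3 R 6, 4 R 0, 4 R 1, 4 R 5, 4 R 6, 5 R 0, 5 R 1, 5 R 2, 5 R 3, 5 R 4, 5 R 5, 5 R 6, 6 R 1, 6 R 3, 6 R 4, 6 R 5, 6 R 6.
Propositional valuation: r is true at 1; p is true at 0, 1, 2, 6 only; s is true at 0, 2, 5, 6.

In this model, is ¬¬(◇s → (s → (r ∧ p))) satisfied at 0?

No

At 0: ¬(◇s → (s → (r ∧ p))) is true, so ¬¬(◇s → (s → (r ∧ p))) is false.
  At 0: ◇s → (s → (r ∧ p)) is false, so ¬(◇s → (s → (r ∧ p))) is true.
    At 0: ◇s is true, s → (r ∧ p) is false, so ◇s → (s → (r ∧ p)) is false.
      At 0: ◇s requires s at some successor in {1, 3, 4, 5}.
        s holds at 5, so ◇s is true at 0.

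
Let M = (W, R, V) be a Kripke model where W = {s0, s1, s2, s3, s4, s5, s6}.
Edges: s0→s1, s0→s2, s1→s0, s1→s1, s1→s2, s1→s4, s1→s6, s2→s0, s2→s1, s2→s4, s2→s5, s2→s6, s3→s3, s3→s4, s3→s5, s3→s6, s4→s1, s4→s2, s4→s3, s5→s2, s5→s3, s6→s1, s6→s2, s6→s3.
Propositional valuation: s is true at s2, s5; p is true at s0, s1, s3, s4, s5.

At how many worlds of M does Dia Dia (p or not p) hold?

Let φ = Dia Dia (p or not p). Evaluate φ at each world:
  s0 (successors {s1, s2}): φ is true.
  s1 (successors {s0, s1, s2, s4, s6}): φ is true.
  s2 (successors {s0, s1, s4, s5, s6}): φ is true.
  s3 (successors {s3, s4, s5, s6}): φ is true.
  s4 (successors {s1, s2, s3}): φ is true.
  s5 (successors {s2, s3}): φ is true.
  s6 (successors {s1, s2, s3}): φ is true.
For instance, at s2:
  At s2: Dia Dia (p or not p) requires Dia (p or not p) at some successor in {s0, s1, s4, s5, s6}.
    Dia (p or not p) holds at s0, so Dia Dia (p or not p) is true at s2.
      At s0: Dia (p or not p) requires p or not p at some successor in {s1, s2}.
        p or not p holds at s1, so Dia (p or not p) is true at s0.
Satisfying worlds: {s0, s1, s2, s3, s4, s5, s6}

7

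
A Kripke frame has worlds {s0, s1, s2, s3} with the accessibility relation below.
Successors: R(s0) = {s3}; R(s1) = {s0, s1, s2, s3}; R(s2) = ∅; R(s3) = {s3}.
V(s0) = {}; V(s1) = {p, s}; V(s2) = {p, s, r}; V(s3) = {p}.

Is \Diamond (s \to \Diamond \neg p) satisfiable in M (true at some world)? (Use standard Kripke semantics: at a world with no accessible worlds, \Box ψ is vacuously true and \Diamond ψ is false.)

Let φ = \Diamond (s \to \Diamond \neg p). Evaluate φ at each world:
  s0 (successors {s3}): φ is true.
  s1 (successors {s0, s1, s2, s3}): φ is true.
  s2 (successors ∅): φ is false.
  s3 (successors {s3}): φ is true.
Detail at s0 (witness):
  At s0: \Diamond (s \to \Diamond \neg p) requires s \to \Diamond \neg p at some successor in {s3}.
    s \to \Diamond \neg p holds at s3, so \Diamond (s \to \Diamond \neg p) is true at s0.
      At s3: s is false, \Diamond \neg p is false, so s \to \Diamond \neg p is true.

Yes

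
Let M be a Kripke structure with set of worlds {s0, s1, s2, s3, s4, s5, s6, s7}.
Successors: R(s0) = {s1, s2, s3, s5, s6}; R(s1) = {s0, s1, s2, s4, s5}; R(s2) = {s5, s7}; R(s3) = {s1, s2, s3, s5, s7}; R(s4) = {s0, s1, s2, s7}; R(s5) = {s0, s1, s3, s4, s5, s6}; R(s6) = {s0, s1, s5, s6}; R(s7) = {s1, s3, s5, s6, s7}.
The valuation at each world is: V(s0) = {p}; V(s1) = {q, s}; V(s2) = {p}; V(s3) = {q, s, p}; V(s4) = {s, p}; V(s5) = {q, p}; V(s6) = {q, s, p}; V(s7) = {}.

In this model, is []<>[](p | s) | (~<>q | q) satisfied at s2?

Yes

Recall that []ψ holds at a world iff ψ holds at every accessible world, and <>ψ holds iff ψ holds at some accessible world.
At s2: []<>[](p | s) is true, ~<>q | q is false, so []<>[](p | s) | (~<>q | q) is true.
  At s2: []<>[](p | s) requires <>[](p | s) at every successor {s5, s7}.
      At s5: <>[](p | s) requires [](p | s) at some successor in {s0, s1, s3, s4, s5, s6}.
        [](p | s) holds at s0, so <>[](p | s) is true at s5.
      At s7: <>[](p | s) requires [](p | s) at some successor in {s1, s3, s5, s6, s7}.
        [](p | s) holds at s1, so <>[](p | s) is true at s7.
  So []<>[](p | s) is true at s2.
  At s2: ~<>q is false, q is false, so ~<>q | q is false.
    At s2: <>q is true, so ~<>q is false.
      At s2: <>q requires q at some successor in {s5, s7}.
        q holds at s5, so <>q is true at s2.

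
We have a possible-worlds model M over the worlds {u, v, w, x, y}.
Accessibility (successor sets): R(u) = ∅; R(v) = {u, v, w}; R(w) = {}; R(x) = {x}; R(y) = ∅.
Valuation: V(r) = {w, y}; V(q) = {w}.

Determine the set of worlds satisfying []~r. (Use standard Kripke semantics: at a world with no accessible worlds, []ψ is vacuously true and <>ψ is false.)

Recall that []ψ holds at a world iff ψ holds at every accessible world, and <>ψ holds iff ψ holds at some accessible world.
Let φ = []~r. Evaluate φ at each world:
  u (successors ∅): φ is true.
  v (successors {u, v, w}): φ is false.
  w (successors ∅): φ is true.
  x (successors {x}): φ is true.
  y (successors ∅): φ is true.
For instance, at x:
  At x: []~r requires ~r at every successor {x}.
    At x: ~r is true.
  So []~r is true at x.
Satisfying worlds: {u, w, x, y}

u, w, x, y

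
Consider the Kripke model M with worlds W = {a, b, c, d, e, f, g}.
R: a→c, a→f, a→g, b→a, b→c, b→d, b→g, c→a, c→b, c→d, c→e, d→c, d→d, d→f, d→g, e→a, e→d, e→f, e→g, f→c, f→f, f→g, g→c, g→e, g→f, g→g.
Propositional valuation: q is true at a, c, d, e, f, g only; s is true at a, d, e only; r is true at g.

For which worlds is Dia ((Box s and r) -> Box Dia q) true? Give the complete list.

a, b, c, d, e, f, g

Recall that Box ψ holds at a world iff ψ holds at every accessible world, and Dia ψ holds iff ψ holds at some accessible world.
Let φ = Dia ((Box s and r) -> Box Dia q). Evaluate φ at each world:
  a (successors {c, f, g}): φ is true.
  b (successors {a, c, d, g}): φ is true.
  c (successors {a, b, d, e}): φ is true.
  d (successors {c, d, f, g}): φ is true.
  e (successors {a, d, f, g}): φ is true.
  f (successors {c, f, g}): φ is true.
  g (successors {c, e, f, g}): φ is true.
For instance, at d:
  At d: Dia ((Box s and r) -> Box Dia q) requires (Box s and r) -> Box Dia q at some successor in {c, d, f, g}.
    (Box s and r) -> Box Dia q holds at c, so Dia ((Box s and r) -> Box Dia q) is true at d.
      At c: Box s and r is false, Box Dia q is true, so (Box s and r) -> Box Dia q is true.
Satisfying worlds: {a, b, c, d, e, f, g}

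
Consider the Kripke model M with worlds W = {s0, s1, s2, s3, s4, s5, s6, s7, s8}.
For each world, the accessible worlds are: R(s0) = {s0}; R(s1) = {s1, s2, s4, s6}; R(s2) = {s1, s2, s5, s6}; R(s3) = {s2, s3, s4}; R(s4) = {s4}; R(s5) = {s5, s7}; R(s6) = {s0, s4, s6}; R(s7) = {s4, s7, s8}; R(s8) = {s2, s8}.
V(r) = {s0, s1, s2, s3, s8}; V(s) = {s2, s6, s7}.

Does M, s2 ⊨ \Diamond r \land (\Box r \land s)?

No

At s2: \Diamond r is true, \Box r \land s is false, so \Diamond r \land (\Box r \land s) is false.
  At s2: \Diamond r requires r at some successor in {s1, s2, s5, s6}.
    r holds at s1, so \Diamond r is true at s2.
  At s2: \Box r is false, s is true, so \Box r \land s is false.
    At s2: \Box r requires r at every successor {s1, s2, s5, s6}.
      r fails at s5, so \Box r is false at s2.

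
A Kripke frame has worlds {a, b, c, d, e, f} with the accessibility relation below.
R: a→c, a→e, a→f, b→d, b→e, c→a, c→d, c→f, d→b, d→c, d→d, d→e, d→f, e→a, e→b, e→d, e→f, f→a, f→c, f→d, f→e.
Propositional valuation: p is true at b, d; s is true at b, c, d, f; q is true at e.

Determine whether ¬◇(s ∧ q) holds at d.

At d: ◇(s ∧ q) is false, so ¬◇(s ∧ q) is true.
  At d: ◇(s ∧ q) requires s ∧ q at some successor in {b, c, d, e, f}.
    At b: s ∧ q is false.
    At c: s ∧ q is false.
    At d: s ∧ q is false.
    At e: s ∧ q is false.
    At f: s ∧ q is false.
  So ◇(s ∧ q) is false at d.

Yes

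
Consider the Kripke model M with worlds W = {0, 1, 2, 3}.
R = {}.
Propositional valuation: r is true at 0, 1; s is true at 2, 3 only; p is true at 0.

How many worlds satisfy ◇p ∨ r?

2

Let φ = ◇p ∨ r. Evaluate φ at each world:
  0 (successors ∅): φ is true.
  1 (successors ∅): φ is true.
  2 (successors ∅): φ is false.
  3 (successors ∅): φ is false.
For instance, at 3:
  At 3: ◇p is false, r is false, so ◇p ∨ r is false.
    At 3: no accessible worlds, so ◇p is false.
Satisfying worlds: {0, 1}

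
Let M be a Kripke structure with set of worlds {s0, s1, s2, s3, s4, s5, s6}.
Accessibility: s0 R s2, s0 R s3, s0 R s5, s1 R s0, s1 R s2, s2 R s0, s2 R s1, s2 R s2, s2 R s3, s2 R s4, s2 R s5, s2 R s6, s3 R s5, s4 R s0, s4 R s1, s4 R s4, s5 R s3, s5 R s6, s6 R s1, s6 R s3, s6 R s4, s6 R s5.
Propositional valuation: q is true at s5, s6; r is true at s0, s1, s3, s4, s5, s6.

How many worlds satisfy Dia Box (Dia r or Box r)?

Let φ = Dia Box (Dia r or Box r). Evaluate φ at each world:
  s0 (successors {s2, s3, s5}): φ is true.
  s1 (successors {s0, s2}): φ is true.
  s2 (successors {s0, s1, s2, s3, s4, s5, s6}): φ is true.
  s3 (successors {s5}): φ is true.
  s4 (successors {s0, s1, s4}): φ is true.
  s5 (successors {s3, s6}): φ is true.
  s6 (successors {s1, s3, s4, s5}): φ is true.
For instance, at s2:
  At s2: Dia Box (Dia r or Box r) requires Box (Dia r or Box r) at some successor in {s0, s1, s2, s3, s4, s5, s6}.
    Box (Dia r or Box r) holds at s0, so Dia Box (Dia r or Box r) is true at s2.
      At s0: Box (Dia r or Box r) requires Dia r or Box r at every successor {s2, s3, s5}.
        At s2: Dia r or Box r is true.
        At s3: Dia r or Box r is true.
        At s5: Dia r or Box r is true.
      So Box (Dia r or Box r) is true at s0.
Satisfying worlds: {s0, s1, s2, s3, s4, s5, s6}

7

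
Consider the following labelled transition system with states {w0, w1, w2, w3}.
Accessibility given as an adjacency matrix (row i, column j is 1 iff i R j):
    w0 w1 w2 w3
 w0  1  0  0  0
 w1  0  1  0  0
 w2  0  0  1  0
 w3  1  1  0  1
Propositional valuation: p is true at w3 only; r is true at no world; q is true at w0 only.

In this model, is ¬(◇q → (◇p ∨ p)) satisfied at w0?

At w0: ◇q → (◇p ∨ p) is false, so ¬(◇q → (◇p ∨ p)) is true.
  At w0: ◇q is true, ◇p ∨ p is false, so ◇q → (◇p ∨ p) is false.
    At w0: ◇q requires q at some successor in {w0}.
      q holds at w0, so ◇q is true at w0.
    At w0: ◇p is false, p is false, so ◇p ∨ p is false.
      At w0: ◇p requires p at some successor in {w0}.
        At w0: p is false.
      So ◇p is false at w0.

Yes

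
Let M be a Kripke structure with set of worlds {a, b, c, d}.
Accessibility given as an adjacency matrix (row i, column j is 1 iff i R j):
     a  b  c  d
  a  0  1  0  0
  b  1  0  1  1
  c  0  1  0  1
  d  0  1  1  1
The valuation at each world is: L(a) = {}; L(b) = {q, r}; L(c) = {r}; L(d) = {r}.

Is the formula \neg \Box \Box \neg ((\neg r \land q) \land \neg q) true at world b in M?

At b: \Box \Box \neg ((\neg r \land q) \land \neg q) is true, so \neg \Box \Box \neg ((\neg r \land q) \land \neg q) is false.
  At b: \Box \Box \neg ((\neg r \land q) \land \neg q) requires \Box \neg ((\neg r \land q) \land \neg q) at every successor {a, c, d}.
      At a: \Box \neg ((\neg r \land q) \land \neg q) requires \neg ((\neg r \land q) \land \neg q) at every successor {b}.
        At b: \neg ((\neg r \land q) \land \neg q) is true.
      So \Box \neg ((\neg r \land q) \land \neg q) is true at a.
      At c: \Box \neg ((\neg r \land q) \land \neg q) requires \neg ((\neg r \land q) \land \neg q) at every successor {b, d}.
        At b: \neg ((\neg r \land q) \land \neg q) is true.
        At d: \neg ((\neg r \land q) \land \neg q) is true.
      So \Box \neg ((\neg r \land q) \land \neg q) is true at c.
      At d: \Box \neg ((\neg r \land q) \land \neg q) requires \neg ((\neg r \land q) \land \neg q) at every successor {b, c, d}.
        At b: \neg ((\neg r \land q) \land \neg q) is true.
        At c: \neg ((\neg r \land q) \land \neg q) is true.
        At d: \neg ((\neg r \land q) \land \neg q) is true.
      So \Box \neg ((\neg r \land q) \land \neg q) is true at d.
  So \Box \Box \neg ((\neg r \land q) \land \neg q) is true at b.

No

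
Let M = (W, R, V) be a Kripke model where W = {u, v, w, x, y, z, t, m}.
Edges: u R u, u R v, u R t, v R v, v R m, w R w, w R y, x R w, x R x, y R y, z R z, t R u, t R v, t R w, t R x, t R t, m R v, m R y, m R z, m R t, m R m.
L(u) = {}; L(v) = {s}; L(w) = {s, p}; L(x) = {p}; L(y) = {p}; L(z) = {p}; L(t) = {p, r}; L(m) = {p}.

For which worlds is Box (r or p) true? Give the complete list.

Let φ = Box (r or p). Evaluate φ at each world:
  u (successors {u, v, t}): φ is false.
  v (successors {v, m}): φ is false.
  w (successors {w, y}): φ is true.
  x (successors {w, x}): φ is true.
  y (successors {y}): φ is true.
  z (successors {z}): φ is true.
  t (successors {u, v, w, x, t}): φ is false.
  m (successors {v, y, z, t, m}): φ is false.
For instance, at z:
  At z: Box (r or p) requires r or p at every successor {z}.
    At z: r or p is true.
  So Box (r or p) is true at z.
Satisfying worlds: {w, x, y, z}

w, x, y, z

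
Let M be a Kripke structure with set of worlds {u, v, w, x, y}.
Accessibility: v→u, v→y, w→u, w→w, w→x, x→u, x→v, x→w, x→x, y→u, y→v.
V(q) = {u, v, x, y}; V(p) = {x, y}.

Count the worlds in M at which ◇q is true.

4

Let φ = ◇q. Evaluate φ at each world:
  u (successors ∅): φ is false.
  v (successors {u, y}): φ is true.
  w (successors {u, w, x}): φ is true.
  x (successors {u, v, w, x}): φ is true.
  y (successors {u, v}): φ is true.
For instance, at y:
  At y: ◇q requires q at some successor in {u, v}.
    q holds at u, so ◇q is true at y.
Satisfying worlds: {v, w, x, y}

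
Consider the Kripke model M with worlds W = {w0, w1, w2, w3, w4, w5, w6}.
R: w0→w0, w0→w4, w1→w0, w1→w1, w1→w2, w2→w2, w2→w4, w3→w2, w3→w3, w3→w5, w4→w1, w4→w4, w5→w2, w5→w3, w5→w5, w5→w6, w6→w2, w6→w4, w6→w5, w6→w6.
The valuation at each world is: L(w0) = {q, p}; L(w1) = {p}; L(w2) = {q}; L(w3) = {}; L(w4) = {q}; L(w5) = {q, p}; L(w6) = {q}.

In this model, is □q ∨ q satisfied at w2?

Yes

Recall that □ψ holds at a world iff ψ holds at every accessible world, and ◇ψ holds iff ψ holds at some accessible world.
At w2: □q is true, q is true, so □q ∨ q is true.
  At w2: □q requires q at every successor {w2, w4}.
    At w2: q is true.
    At w4: q is true.
  So □q is true at w2.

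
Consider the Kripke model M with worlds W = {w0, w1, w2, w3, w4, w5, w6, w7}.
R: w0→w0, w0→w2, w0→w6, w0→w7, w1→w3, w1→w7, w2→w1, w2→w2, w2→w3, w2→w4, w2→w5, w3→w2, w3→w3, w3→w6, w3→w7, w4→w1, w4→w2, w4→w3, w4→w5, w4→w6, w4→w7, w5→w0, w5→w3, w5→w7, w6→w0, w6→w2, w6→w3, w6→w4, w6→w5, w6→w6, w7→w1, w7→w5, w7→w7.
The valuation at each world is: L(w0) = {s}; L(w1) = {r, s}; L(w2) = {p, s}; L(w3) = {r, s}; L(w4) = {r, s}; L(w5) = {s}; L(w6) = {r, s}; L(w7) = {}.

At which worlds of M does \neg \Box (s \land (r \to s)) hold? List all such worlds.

w0, w1, w3, w4, w5, w7

Let φ = \neg \Box (s \land (r \to s)). Evaluate φ at each world:
  w0 (successors {w0, w2, w6, w7}): φ is true.
  w1 (successors {w3, w7}): φ is true.
  w2 (successors {w1, w2, w3, w4, w5}): φ is false.
  w3 (successors {w2, w3, w6, w7}): φ is true.
  w4 (successors {w1, w2, w3, w5, w6, w7}): φ is true.
  w5 (successors {w0, w3, w7}): φ is true.
  w6 (successors {w0, w2, w3, w4, w5, w6}): φ is false.
  w7 (successors {w1, w5, w7}): φ is true.
For instance, at w5:
  At w5: \Box (s \land (r \to s)) is false, so \neg \Box (s \land (r \to s)) is true.
    At w5: \Box (s \land (r \to s)) requires s \land (r \to s) at every successor {w0, w3, w7}.
      s \land (r \to s) fails at w7, so \Box (s \land (r \to s)) is false at w5.
Satisfying worlds: {w0, w1, w3, w4, w5, w7}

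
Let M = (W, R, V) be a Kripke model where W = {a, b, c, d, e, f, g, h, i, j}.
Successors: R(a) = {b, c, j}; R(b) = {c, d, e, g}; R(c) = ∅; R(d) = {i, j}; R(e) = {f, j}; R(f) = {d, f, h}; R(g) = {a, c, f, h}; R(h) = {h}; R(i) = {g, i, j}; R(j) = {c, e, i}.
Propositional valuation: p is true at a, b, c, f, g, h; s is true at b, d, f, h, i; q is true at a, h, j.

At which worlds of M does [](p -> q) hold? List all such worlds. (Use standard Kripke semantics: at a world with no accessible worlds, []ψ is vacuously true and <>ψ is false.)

c, d, h

Let φ = [](p -> q). Evaluate φ at each world:
  a (successors {b, c, j}): φ is false.
  b (successors {c, d, e, g}): φ is false.
  c (successors ∅): φ is true.
  d (successors {i, j}): φ is true.
  e (successors {f, j}): φ is false.
  f (successors {d, f, h}): φ is false.
  g (successors {a, c, f, h}): φ is false.
  h (successors {h}): φ is true.
  i (successors {g, i, j}): φ is false.
  j (successors {c, e, i}): φ is false.
For instance, at f:
  At f: [](p -> q) requires p -> q at every successor {d, f, h}.
    p -> q fails at f, so [](p -> q) is false at f.
Satisfying worlds: {c, d, h}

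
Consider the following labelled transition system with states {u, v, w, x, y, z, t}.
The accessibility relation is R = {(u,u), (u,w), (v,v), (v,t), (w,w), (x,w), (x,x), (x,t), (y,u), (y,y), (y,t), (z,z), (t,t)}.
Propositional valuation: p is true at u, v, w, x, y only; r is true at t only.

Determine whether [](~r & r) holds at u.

No

At u: [](~r & r) requires ~r & r at every successor {u, w}.
  ~r & r fails at u, so [](~r & r) is false at u.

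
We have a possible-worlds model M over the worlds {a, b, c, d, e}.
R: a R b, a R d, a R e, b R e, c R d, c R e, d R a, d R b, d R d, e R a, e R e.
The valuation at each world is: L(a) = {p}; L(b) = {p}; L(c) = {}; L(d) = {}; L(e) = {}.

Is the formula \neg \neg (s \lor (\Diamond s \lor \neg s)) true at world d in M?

Yes

Recall that \Diamond ψ holds at a world iff ψ holds at some accessible world.
At d: \neg (s \lor (\Diamond s \lor \neg s)) is false, so \neg \neg (s \lor (\Diamond s \lor \neg s)) is true.
  At d: s \lor (\Diamond s \lor \neg s) is true, so \neg (s \lor (\Diamond s \lor \neg s)) is false.
    At d: s is false, \Diamond s \lor \neg s is true, so s \lor (\Diamond s \lor \neg s) is true.
      At d: \Diamond s is false, \neg s is true, so \Diamond s \lor \neg s is true.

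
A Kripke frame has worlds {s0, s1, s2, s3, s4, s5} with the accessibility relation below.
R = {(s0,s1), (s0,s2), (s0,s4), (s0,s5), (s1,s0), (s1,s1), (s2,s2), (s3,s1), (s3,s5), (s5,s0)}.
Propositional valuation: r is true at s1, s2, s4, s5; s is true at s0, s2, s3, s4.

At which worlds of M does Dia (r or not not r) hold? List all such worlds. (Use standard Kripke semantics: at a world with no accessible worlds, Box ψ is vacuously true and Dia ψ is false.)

s0, s1, s2, s3

Recall that Dia ψ holds at a world iff ψ holds at some accessible world.
Let φ = Dia (r or not not r). Evaluate φ at each world:
  s0 (successors {s1, s2, s4, s5}): φ is true.
  s1 (successors {s0, s1}): φ is true.
  s2 (successors {s2}): φ is true.
  s3 (successors {s1, s5}): φ is true.
  s4 (successors ∅): φ is false.
  s5 (successors {s0}): φ is false.
For instance, at s1:
  At s1: Dia (r or not not r) requires r or not not r at some successor in {s0, s1}.
    r or not not r holds at s1, so Dia (r or not not r) is true at s1.
Satisfying worlds: {s0, s1, s2, s3}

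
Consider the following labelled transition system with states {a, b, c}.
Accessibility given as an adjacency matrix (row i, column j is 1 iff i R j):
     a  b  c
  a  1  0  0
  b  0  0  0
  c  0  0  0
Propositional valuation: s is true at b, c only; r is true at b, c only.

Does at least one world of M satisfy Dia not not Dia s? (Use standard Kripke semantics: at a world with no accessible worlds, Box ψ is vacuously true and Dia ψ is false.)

No

Let φ = Dia not not Dia s. Evaluate φ at each world:
  a (successors {a}): φ is false.
  b (successors ∅): φ is false.
  c (successors ∅): φ is false.
For instance, at a:
  At a: Dia not not Dia s requires not not Dia s at some successor in {a}.
    At a: not not Dia s is false.
  So Dia not not Dia s is false at a.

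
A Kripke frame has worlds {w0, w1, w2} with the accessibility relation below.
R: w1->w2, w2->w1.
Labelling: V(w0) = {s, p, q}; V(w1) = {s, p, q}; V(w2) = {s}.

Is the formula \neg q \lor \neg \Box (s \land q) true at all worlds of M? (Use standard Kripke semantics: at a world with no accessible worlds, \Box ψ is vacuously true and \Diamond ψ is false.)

Let φ = \neg q \lor \neg \Box (s \land q). Evaluate φ at each world:
  w0 (successors ∅): φ is false.
  w1 (successors {w2}): φ is true.
  w2 (successors {w1}): φ is true.
Detail at w0 (counterexample):
  At w0: \neg q is false, \neg \Box (s \land q) is false, so \neg q \lor \neg \Box (s \land q) is false.
    At w0: \Box (s \land q) is true, so \neg \Box (s \land q) is false.
      At w0: no accessible worlds, so \Box (s \land q) holds vacuously.

No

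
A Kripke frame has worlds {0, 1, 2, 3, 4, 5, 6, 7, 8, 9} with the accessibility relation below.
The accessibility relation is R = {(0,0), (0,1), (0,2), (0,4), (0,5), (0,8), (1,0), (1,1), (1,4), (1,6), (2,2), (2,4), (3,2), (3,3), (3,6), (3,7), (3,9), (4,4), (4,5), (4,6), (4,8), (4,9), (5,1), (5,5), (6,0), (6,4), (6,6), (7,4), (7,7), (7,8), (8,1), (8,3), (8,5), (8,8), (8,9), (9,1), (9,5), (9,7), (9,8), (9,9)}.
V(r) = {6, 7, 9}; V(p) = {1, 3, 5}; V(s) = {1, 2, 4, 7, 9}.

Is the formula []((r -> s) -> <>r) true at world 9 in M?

No

Recall that []ψ holds at a world iff ψ holds at every accessible world, and <>ψ holds iff ψ holds at some accessible world.
At 9: []((r -> s) -> <>r) requires (r -> s) -> <>r at every successor {1, 5, 7, 8, 9}.
  (r -> s) -> <>r fails at 5, so []((r -> s) -> <>r) is false at 9.
    At 5: r -> s is true, <>r is false, so (r -> s) -> <>r is false.
      At 5: <>r requires r at some successor in {1, 5}.
        At 1: r is false.
        At 5: r is false.
      So <>r is false at 5.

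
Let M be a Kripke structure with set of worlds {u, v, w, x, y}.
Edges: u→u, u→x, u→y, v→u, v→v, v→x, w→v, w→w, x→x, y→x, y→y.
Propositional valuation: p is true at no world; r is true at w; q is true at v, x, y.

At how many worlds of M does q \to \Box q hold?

Recall that \Box ψ holds at a world iff ψ holds at every accessible world, and \Diamond ψ holds iff ψ holds at some accessible world.
Let φ = q \to \Box q. Evaluate φ at each world:
  u (successors {u, x, y}): φ is true.
  v (successors {u, v, x}): φ is false.
  w (successors {v, w}): φ is true.
  x (successors {x}): φ is true.
  y (successors {x, y}): φ is true.
For instance, at y:
  At y: q is true, \Box q is true, so q \to \Box q is true.
    At y: \Box q requires q at every successor {x, y}.
      At x: q is true.
      At y: q is true.
    So \Box q is true at y.
Satisfying worlds: {u, w, x, y}

4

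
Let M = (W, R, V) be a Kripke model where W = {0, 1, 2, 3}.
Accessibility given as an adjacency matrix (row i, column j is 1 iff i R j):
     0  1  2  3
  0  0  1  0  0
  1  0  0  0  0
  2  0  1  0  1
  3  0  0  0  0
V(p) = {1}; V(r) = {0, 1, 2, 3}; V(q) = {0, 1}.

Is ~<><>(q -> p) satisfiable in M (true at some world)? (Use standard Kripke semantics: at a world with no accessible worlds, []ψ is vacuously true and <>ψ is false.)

Yes

Let φ = ~<><>(q -> p). Evaluate φ at each world:
  0 (successors {1}): φ is true.
  1 (successors ∅): φ is true.
  2 (successors {1, 3}): φ is true.
  3 (successors ∅): φ is true.
Detail at 0 (witness):
  At 0: <><>(q -> p) is false, so ~<><>(q -> p) is true.
    At 0: <><>(q -> p) requires <>(q -> p) at some successor in {1}.
      At 1: <>(q -> p) is false.
    So <><>(q -> p) is false at 0.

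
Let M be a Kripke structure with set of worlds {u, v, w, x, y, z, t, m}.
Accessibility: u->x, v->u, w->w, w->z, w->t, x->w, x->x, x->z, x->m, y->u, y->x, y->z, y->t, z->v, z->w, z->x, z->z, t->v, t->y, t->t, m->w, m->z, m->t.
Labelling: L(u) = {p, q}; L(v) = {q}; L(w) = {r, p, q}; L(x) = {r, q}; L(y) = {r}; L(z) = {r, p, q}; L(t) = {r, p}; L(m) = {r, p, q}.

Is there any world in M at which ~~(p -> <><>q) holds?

Let φ = ~~(p -> <><>q). Evaluate φ at each world:
  u (successors {x}): φ is true.
  v (successors {u}): φ is true.
  w (successors {w, z, t}): φ is true.
  x (successors {w, x, z, m}): φ is true.
  y (successors {u, x, z, t}): φ is true.
  z (successors {v, w, x, z}): φ is true.
  t (successors {v, y, t}): φ is true.
  m (successors {w, z, t}): φ is true.
Detail at u (witness):
  At u: ~(p -> <><>q) is false, so ~~(p -> <><>q) is true.
    At u: p -> <><>q is true, so ~(p -> <><>q) is false.
      At u: p is true, <><>q is true, so p -> <><>q is true.

Yes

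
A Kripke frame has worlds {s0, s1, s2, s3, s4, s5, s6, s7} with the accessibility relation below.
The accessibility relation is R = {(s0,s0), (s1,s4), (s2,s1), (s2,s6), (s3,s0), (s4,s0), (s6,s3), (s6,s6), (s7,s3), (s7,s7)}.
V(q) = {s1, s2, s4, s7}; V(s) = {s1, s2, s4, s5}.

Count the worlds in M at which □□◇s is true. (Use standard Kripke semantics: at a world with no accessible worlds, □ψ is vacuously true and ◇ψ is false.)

1

Let φ = □□◇s. Evaluate φ at each world:
  s0 (successors {s0}): φ is false.
  s1 (successors {s4}): φ is false.
  s2 (successors {s1, s6}): φ is false.
  s3 (successors {s0}): φ is false.
  s4 (successors {s0}): φ is false.
  s5 (successors ∅): φ is true.
  s6 (successors {s3, s6}): φ is false.
  s7 (successors {s3, s7}): φ is false.
For instance, at s6:
  At s6: □□◇s requires □◇s at every successor {s3, s6}.
    □◇s fails at s3, so □□◇s is false at s6.
      At s3: □◇s requires ◇s at every successor {s0}.
        ◇s fails at s0, so □◇s is false at s3.
Satisfying worlds: {s5}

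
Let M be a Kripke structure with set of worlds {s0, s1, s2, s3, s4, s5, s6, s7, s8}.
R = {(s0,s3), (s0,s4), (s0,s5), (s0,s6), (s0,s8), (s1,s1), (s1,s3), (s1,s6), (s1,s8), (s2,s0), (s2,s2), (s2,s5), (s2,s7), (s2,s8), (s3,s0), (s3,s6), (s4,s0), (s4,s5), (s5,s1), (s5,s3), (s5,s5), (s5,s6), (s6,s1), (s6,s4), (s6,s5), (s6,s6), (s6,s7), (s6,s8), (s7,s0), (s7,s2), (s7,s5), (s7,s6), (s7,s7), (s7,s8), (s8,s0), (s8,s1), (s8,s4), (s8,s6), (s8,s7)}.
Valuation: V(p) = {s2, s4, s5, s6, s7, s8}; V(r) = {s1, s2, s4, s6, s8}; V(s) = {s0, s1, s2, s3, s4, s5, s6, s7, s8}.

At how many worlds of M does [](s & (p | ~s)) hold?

Let φ = [](s & (p | ~s)). Evaluate φ at each world:
  s0 (successors {s3, s4, s5, s6, s8}): φ is false.
  s1 (successors {s1, s3, s6, s8}): φ is false.
  s2 (successors {s0, s2, s5, s7, s8}): φ is false.
  s3 (successors {s0, s6}): φ is false.
  s4 (successors {s0, s5}): φ is false.
  s5 (successors {s1, s3, s5, s6}): φ is false.
  s6 (successors {s1, s4, s5, s6, s7, s8}): φ is false.
  s7 (successors {s0, s2, s5, s6, s7, s8}): φ is false.
  s8 (successors {s0, s1, s4, s6, s7}): φ is false.
For instance, at s3:
  At s3: [](s & (p | ~s)) requires s & (p | ~s) at every successor {s0, s6}.
    s & (p | ~s) fails at s0, so [](s & (p | ~s)) is false at s3.
Satisfying worlds: none.

0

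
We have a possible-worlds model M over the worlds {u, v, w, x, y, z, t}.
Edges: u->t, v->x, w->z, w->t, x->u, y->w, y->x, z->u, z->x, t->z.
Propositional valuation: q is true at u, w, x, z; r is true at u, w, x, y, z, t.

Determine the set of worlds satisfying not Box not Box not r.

none

Let φ = not Box not Box not r. Evaluate φ at each world:
  u (successors {t}): φ is false.
  v (successors {x}): φ is false.
  w (successors {z, t}): φ is false.
  x (successors {u}): φ is false.
  y (successors {w, x}): φ is false.
  z (successors {u, x}): φ is false.
  t (successors {z}): φ is false.
For instance, at z:
  At z: Box not Box not r is true, so not Box not Box not r is false.
    At z: Box not Box not r requires not Box not r at every successor {u, x}.
      At u: not Box not r is true.
      At x: not Box not r is true.
    So Box not Box not r is true at z.
Satisfying worlds: none.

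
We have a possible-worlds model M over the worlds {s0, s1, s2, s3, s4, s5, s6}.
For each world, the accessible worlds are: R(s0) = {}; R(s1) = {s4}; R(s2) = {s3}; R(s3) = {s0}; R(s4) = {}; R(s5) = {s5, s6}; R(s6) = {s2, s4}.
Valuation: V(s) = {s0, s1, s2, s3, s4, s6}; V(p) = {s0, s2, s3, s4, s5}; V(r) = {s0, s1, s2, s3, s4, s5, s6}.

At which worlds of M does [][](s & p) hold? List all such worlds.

s0, s1, s2, s3, s4, s6

Let φ = [][](s & p). Evaluate φ at each world:
  s0 (successors ∅): φ is true.
  s1 (successors {s4}): φ is true.
  s2 (successors {s3}): φ is true.
  s3 (successors {s0}): φ is true.
  s4 (successors ∅): φ is true.
  s5 (successors {s5, s6}): φ is false.
  s6 (successors {s2, s4}): φ is true.
For instance, at s2:
  At s2: [][](s & p) requires [](s & p) at every successor {s3}.
      At s3: [](s & p) requires s & p at every successor {s0}.
        At s0: s & p is true.
      So [](s & p) is true at s3.
  So [][](s & p) is true at s2.
Satisfying worlds: {s0, s1, s2, s3, s4, s6}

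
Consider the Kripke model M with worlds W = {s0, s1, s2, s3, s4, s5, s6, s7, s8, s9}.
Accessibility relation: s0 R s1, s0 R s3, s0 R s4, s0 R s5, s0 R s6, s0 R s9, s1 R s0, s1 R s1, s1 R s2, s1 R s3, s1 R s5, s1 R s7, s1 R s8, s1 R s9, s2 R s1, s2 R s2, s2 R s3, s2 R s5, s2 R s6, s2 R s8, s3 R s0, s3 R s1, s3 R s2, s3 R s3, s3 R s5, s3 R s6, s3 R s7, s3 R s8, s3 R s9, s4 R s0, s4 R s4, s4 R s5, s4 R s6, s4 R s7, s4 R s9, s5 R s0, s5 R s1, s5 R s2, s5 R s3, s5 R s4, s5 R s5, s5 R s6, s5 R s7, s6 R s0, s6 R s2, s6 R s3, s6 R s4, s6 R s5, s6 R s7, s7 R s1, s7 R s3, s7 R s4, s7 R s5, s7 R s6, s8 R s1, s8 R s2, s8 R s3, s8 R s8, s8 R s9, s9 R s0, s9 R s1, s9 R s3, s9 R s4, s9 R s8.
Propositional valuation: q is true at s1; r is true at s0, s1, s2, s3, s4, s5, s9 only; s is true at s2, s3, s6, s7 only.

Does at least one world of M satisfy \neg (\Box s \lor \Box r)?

Recall that \Box ψ holds at a world iff ψ holds at every accessible world, and \Diamond ψ holds iff ψ holds at some accessible world.
Let φ = \neg (\Box s \lor \Box r). Evaluate φ at each world:
  s0 (successors {s1, s3, s4, s5, s6, s9}): φ is true.
  s1 (successors {s0, s1, s2, s3, s5, s7, s8, s9}): φ is true.
  s2 (successors {s1, s2, s3, s5, s6, s8}): φ is true.
  s3 (successors {s0, s1, s2, s3, s5, s6, s7, s8, s9}): φ is true.
  s4 (successors {s0, s4, s5, s6, s7, s9}): φ is true.
  s5 (successors {s0, s1, s2, s3, s4, s5, s6, s7}): φ is true.
  s6 (successors {s0, s2, s3, s4, s5, s7}): φ is true.
  s7 (successors {s1, s3, s4, s5, s6}): φ is true.
  s8 (successors {s1, s2, s3, s8, s9}): φ is true.
  s9 (successors {s0, s1, s3, s4, s8}): φ is true.
Detail at s0 (witness):
  At s0: \Box s \lor \Box r is false, so \neg (\Box s \lor \Box r) is true.
    At s0: \Box s is false, \Box r is false, so \Box s \lor \Box r is false.
      At s0: \Box s requires s at every successor {s1, s3, s4, s5, s6, s9}.
        s fails at s1, so \Box s is false at s0.
      At s0: \Box r requires r at every successor {s1, s3, s4, s5, s6, s9}.
        r fails at s6, so \Box r is false at s0.

Yes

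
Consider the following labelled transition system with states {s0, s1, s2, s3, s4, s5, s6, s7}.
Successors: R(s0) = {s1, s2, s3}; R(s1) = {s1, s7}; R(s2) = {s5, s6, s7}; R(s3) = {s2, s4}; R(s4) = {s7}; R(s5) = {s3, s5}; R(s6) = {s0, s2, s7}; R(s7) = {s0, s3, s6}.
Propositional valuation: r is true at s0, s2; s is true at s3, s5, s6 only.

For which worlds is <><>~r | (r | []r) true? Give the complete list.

Recall that []ψ holds at a world iff ψ holds at every accessible world, and <>ψ holds iff ψ holds at some accessible world.
Let φ = <><>~r | (r | []r). Evaluate φ at each world:
  s0 (successors {s1, s2, s3}): φ is true.
  s1 (successors {s1, s7}): φ is true.
  s2 (successors {s5, s6, s7}): φ is true.
  s3 (successors {s2, s4}): φ is true.
  s4 (successors {s7}): φ is true.
  s5 (successors {s3, s5}): φ is true.
  s6 (successors {s0, s2, s7}): φ is true.
  s7 (successors {s0, s3, s6}): φ is true.
For instance, at s3:
  At s3: <><>~r is true, r | []r is false, so <><>~r | (r | []r) is true.
    At s3: <><>~r requires <>~r at some successor in {s2, s4}.
      <>~r holds at s2, so <><>~r is true at s3.
    At s3: r is false, []r is false, so r | []r is false.
      At s3: []r requires r at every successor {s2, s4}.
        r fails at s4, so []r is false at s3.
Satisfying worlds: {s0, s1, s2, s3, s4, s5, s6, s7}

s0, s1, s2, s3, s4, s5, s6, s7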